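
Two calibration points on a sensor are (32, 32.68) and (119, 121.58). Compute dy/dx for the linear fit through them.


slope = (y2 - y1) / (x2 - x1)
= (121.58 - 32.68) / (119 - 32)
= 88.9000 / 87
= 1.0218

1.0218


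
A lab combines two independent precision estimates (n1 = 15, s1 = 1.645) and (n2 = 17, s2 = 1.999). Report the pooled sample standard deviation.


s_p = sqrt(((n1-1)*s1^2 + (n2-1)*s2^2) / (n1+n2-2))
numerator = (15-1)*1.645^2 + (17-1)*1.999^2 = 37.88435 + 63.936016 = 101.82037
denominator = 15 + 17 - 2 = 30
s_p^2 = 101.82037 / 30 = 3.3940123
s_p = sqrt(3.3940123) = 1.8423

1.8423


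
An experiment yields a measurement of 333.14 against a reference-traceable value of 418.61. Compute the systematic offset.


Systematic error = measured - true
= 333.14 - 418.61
= -85.4700

-85.4700


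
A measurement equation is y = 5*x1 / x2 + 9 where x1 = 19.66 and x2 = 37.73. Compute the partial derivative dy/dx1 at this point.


y = 5*x1 / x2 + 9
dy/dx1 = 5/x2
Evaluate at x2 = 37.73: c1 = 5 / 37.73
c1 = 0.1325

0.1325


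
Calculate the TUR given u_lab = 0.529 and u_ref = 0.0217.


TUR = u_lab / u_ref
= 0.529 / 0.0217
= 24.3779

24.3779


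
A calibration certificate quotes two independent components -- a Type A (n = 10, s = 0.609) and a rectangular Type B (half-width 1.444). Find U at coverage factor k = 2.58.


u_A = s / sqrt(n) = 0.609 / sqrt(10) = 0.19258271
u_B = half_width / sqrt(3) = 1.444 / sqrt(3) = 0.83369379
uc = sqrt(u_A^2 + u_B^2) = sqrt(0.19258271^2 + 0.83369379^2) = 0.85564796
U = k * uc = 2.58 * 0.85564796
U = 2.2076

2.2076


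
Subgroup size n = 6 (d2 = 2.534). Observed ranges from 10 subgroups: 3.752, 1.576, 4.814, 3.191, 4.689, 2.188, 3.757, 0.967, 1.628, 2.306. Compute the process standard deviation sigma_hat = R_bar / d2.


R_bar = (3.752 + 1.576 + 4.814 + 3.191 + 4.689 + 2.188 + 3.757 + 0.967 + 1.628 + 2.306) / 10
R_bar = 28.868 / 10 = 2.8868
sigma_hat = R_bar / d2 = 2.8868 / 2.534 = 1.1392

1.1392


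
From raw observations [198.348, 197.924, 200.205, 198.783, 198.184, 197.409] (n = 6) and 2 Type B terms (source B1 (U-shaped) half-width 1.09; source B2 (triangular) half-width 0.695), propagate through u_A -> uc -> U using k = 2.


mean = (198.348 + 197.924 + 200.205 + 198.783 + 198.184 + 197.409) / 6 = 198.4755
s = sqrt(sum((x - mean)^2)/(n-1)) = 0.96213611
u_A = s / sqrt(n) = 0.96213611 / sqrt(6) = 0.39279042
u_B1 = 1.09 / sqrt(2) = 0.77074639
u_B2 = 0.695 / sqrt(6) = 0.28373256
uc = sqrt(0.39279042^2 + 0.77074639^2 + 0.28373256^2) = 0.91040567
U = k * uc = 2 * 0.91040567
U = 1.8208

1.8208


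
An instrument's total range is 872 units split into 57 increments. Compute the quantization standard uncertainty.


resolution = range / divisions
resolution = 872 / 57 = 15.298246
u_res = resolution / (2*sqrt(3))
u_res = 15.298246 / 3.4641016
u_res = 4.4162

4.4162


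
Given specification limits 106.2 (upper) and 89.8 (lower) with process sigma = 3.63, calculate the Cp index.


Cp = (USL - LSL) / (6 * sigma)
= (106.2 - 89.8) / (6 * 3.63)
= 16.4000 / 21.7800
= 0.7530

0.7530


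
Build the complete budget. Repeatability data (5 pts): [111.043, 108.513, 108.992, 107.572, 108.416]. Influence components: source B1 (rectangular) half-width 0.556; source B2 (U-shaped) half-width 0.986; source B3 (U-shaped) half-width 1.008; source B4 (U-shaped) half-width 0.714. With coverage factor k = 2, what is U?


mean = (111.043 + 108.513 + 108.992 + 107.572 + 108.416) / 5 = 108.9072
s = sqrt(sum((x - mean)^2)/(n-1)) = 1.2988709
u_A = s / sqrt(n) = 1.2988709 / sqrt(5) = 0.58087273
u_B1 = 0.556 / sqrt(3) = 0.32100675
u_B2 = 0.986 / sqrt(2) = 0.69720729
u_B3 = 1.008 / sqrt(2) = 0.71276364
u_B4 = 0.714 / sqrt(2) = 0.50487424
uc = sqrt(0.58087273^2 + 0.32100675^2 + 0.69720729^2 + 0.71276364^2 + 0.50487424^2) = 1.2998025
U = k * uc = 2 * 1.2998025
U = 2.5996

2.5996


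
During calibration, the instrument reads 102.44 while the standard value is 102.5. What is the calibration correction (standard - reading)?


Correction = standard - reading
= 102.5 - 102.44
= 0.0600

0.0600


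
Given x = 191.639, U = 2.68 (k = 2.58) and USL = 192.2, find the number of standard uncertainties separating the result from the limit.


u = U / k = 2.68 / 2.58 = 1.0387597
margin = |USL - x| = |192.2 - 191.639| = 0.561
z = margin / u = 0.561 / 1.0387597
z = 0.5401

0.5401


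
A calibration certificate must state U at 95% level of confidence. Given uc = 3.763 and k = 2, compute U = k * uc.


U = k * uc
U = 2 * 3.763
U = 7.5260

7.5260


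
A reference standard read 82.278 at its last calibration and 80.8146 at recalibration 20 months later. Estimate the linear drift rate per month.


rate = (v2 - v1) / months
= (80.8146 - 82.278) / 20
= -1.4634 / 20
= -0.0732

-0.0732


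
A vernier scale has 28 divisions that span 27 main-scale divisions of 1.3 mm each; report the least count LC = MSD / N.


LC = MSD / n_div
= 1.3 / 28
= 0.0464

0.0464


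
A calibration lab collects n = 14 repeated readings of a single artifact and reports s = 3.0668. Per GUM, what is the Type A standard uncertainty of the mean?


u_A = s / sqrt(n)
u_A = 3.0668 / sqrt(14)
u_A = 3.0668 / 3.7416574
u_A = 0.8196

0.8196


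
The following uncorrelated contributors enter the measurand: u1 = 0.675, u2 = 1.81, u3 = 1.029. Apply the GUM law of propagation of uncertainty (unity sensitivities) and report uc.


uc = sqrt(0.675^2 + 1.81^2 + 1.029^2)
uc = sqrt(4.790566)
uc = 2.1887

2.1887


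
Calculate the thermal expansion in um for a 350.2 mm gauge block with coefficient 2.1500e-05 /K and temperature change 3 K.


dL = L * alpha * dT
= 350.2 * 2.1500e-05 * 3
= 0.0225879 mm
dL_um = 0.0225879 * 1000 = 22.5879 um

22.5879


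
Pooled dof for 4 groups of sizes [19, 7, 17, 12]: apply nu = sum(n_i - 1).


nu = sum_i (n_i - 1)
nu = ((19 - 1) + (7 - 1) + (17 - 1) + (12 - 1))
nu = 18 + 6 + 16 + 11
nu = 51

51


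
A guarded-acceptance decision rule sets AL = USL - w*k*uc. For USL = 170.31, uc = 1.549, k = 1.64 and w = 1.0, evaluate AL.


U = k * uc = 1.64 * 1.549 = 2.54036
guard band g = w * U = 1.0 * 2.54036 = 2.54036
AL = USL - g = 170.31 - 2.54036
AL = 167.7696

167.7696


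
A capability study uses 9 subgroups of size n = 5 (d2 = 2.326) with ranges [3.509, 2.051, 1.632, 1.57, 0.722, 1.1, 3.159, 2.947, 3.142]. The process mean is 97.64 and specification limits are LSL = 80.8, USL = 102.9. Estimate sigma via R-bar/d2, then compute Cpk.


R_bar = (3.509 + 2.051 + 1.632 + 1.57 + 0.722 + 1.1 + 3.159 + 2.947 + 3.142) / 9 = 2.2035556
sigma = R_bar / d2 = 2.2035556 / 2.326 = 0.94735838
Cp = (USL - LSL)/(6*sigma) = (102.9 - 80.8)/(6*0.94735838) = 3.8880
Cpu = (102.9 - 97.64)/(3*0.94735838) = 1.8508
Cpl = (97.64 - 80.8)/(3*0.94735838) = 5.9252
Cpk = min(Cpu, Cpl) = 1.8508

1.8508


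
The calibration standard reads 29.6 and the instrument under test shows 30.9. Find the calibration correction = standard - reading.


Correction = standard - reading
= 29.6 - 30.9
= -1.3000

-1.3000


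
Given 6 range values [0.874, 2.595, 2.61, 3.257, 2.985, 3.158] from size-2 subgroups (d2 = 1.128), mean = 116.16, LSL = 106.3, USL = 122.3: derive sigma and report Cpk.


R_bar = (0.874 + 2.595 + 2.61 + 3.257 + 2.985 + 3.158) / 6 = 2.5798333
sigma = R_bar / d2 = 2.5798333 / 1.128 = 2.2870863
Cp = (USL - LSL)/(6*sigma) = (122.3 - 106.3)/(6*2.2870863) = 1.1660
Cpu = (122.3 - 116.16)/(3*2.2870863) = 0.8949
Cpl = (116.16 - 106.3)/(3*2.2870863) = 1.4371
Cpk = min(Cpu, Cpl) = 0.8949

0.8949


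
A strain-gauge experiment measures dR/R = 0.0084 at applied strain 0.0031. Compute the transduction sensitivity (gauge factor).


GF = (dR/R) / epsilon
= 0.0084 / 0.0031
= 2.7097

2.7097


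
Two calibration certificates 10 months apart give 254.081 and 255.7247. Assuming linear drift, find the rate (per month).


rate = (v2 - v1) / months
= (255.7247 - 254.081) / 10
= 1.6437 / 10
= 0.1644

0.1644


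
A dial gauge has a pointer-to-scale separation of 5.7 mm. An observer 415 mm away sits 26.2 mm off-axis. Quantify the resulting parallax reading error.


error = h * offset / d
= 5.7 * 26.2 / 415
= 0.3599

0.3599


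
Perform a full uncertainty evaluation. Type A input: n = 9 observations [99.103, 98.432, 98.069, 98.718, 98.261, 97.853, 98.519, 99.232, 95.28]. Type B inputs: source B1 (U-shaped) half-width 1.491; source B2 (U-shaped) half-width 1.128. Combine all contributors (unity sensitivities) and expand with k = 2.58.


mean = (99.103 + 98.432 + 98.069 + 98.718 + 98.261 + 97.853 + 98.519 + 99.232 + 95.28) / 9 = 98.163
s = sqrt(sum((x - mean)^2)/(n-1)) = 1.1704546
u_A = s / sqrt(n) = 1.1704546 / sqrt(9) = 0.39015153
u_B1 = 1.491 / sqrt(2) = 1.0542962
u_B2 = 1.128 / sqrt(2) = 0.79761645
uc = sqrt(0.39015153^2 + 1.0542962^2 + 0.79761645^2) = 1.378387
U = k * uc = 2.58 * 1.378387
U = 3.5562

3.5562


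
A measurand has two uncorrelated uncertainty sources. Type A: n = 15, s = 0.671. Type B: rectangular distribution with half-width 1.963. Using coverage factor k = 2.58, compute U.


u_A = s / sqrt(n) = 0.671 / sqrt(15) = 0.17325146
u_B = half_width / sqrt(3) = 1.963 / sqrt(3) = 1.1333386
uc = sqrt(u_A^2 + u_B^2) = sqrt(0.17325146^2 + 1.1333386^2) = 1.1465044
U = k * uc = 2.58 * 1.1465044
U = 2.9580

2.9580


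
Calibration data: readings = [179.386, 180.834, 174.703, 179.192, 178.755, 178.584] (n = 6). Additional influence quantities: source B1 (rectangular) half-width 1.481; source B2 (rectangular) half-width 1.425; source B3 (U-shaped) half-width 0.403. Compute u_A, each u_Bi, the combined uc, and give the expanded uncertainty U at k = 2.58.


mean = (179.386 + 180.834 + 174.703 + 179.192 + 178.755 + 178.584) / 6 = 178.5756667
s = sqrt(sum((x - mean)^2)/(n-1)) = 2.0574914
u_A = s / sqrt(n) = 2.0574914 / sqrt(6) = 0.83996735
u_B1 = 1.481 / sqrt(3) = 0.85505575
u_B2 = 1.425 / sqrt(3) = 0.82272413
u_B3 = 0.403 / sqrt(2) = 0.28496403
uc = sqrt(0.83996735^2 + 0.85505575^2 + 0.82272413^2 + 0.28496403^2) = 1.4814672
U = k * uc = 2.58 * 1.4814672
U = 3.8222

3.8222


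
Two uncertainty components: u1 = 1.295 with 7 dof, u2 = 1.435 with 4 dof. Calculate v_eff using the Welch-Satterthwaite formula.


uc = sqrt(u1^2 + u2^2) = sqrt(1.295^2 + 1.435^2) = 1.9329382
v_eff = uc^4 / (u1^4/v1 + u2^4/v2)
= 1.9329382^4 / (1.295^4/7 + 1.435^4/4)
= 13.959565 / 1.4618752
v_eff = 9.5491

9.5491


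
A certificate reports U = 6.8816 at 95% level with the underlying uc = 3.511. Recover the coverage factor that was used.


k = U / uc
k = 6.8816 / 3.511
k = 1.96

1.96


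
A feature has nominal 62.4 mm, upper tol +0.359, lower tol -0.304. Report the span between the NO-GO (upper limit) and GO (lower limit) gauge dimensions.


GO = nominal - lower_tol (smallest hole = maximum material condition)
GO = 62.4 - 0.304 = 62.096
NO-GO = nominal + upper_tol (largest hole = least material condition)
NO-GO = 62.4 + 0.359 = 62.759
spread = NO-GO - GO = 62.759 - 62.096 = 0.6630

0.6630


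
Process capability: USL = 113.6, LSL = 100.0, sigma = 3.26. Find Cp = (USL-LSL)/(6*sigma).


Cp = (USL - LSL) / (6 * sigma)
= (113.6 - 100.0) / (6 * 3.26)
= 13.6000 / 19.5600
= 0.6953

0.6953


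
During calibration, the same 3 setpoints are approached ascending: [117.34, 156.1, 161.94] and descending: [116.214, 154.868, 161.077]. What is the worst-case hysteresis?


|117.34 - 116.214| = 1.1260
|156.1 - 154.868| = 1.2320
|161.94 - 161.077| = 0.8630
hysteresis = max(diffs) = 1.2320

1.2320


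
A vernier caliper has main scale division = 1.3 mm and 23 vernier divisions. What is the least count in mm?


LC = MSD / n_div
= 1.3 / 23
= 0.0565

0.0565


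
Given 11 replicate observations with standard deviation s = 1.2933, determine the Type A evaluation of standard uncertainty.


u_A = s / sqrt(n)
u_A = 1.2933 / sqrt(11)
u_A = 1.2933 / 3.3166248
u_A = 0.3899

0.3899


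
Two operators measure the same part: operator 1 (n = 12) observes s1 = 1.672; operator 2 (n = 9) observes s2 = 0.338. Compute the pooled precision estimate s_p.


s_p = sqrt(((n1-1)*s1^2 + (n2-1)*s2^2) / (n1+n2-2))
numerator = (12-1)*1.672^2 + (9-1)*0.338^2 = 30.751424 + 0.913952 = 31.665376
denominator = 12 + 9 - 2 = 19
s_p^2 = 31.665376 / 19 = 1.6665987
s_p = sqrt(1.6665987) = 1.2910

1.2910


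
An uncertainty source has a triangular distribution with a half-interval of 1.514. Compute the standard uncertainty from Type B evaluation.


u_B = half_width / sqrt(6)
u_B = 1.514 / 2.4494897
u_B = 0.6181

0.6181


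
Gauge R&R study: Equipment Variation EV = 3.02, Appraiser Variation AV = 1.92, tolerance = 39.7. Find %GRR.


GRR = sqrt(EV^2 + AV^2) = sqrt(3.02^2 + 1.92^2) = 3.578659
%GRR = GRR / tol * 100 = 3.578659 / 39.7 * 100
%GRR = 9.0143

9.0143


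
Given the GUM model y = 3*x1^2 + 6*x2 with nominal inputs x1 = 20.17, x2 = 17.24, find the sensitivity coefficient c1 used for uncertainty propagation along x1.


y = 3*x1^2 + 6*x2
dy/dx1 = 2*3*x1
Evaluate at x1 = 20.17: c1 = 6 * 20.17
c1 = 121.0200

121.0200


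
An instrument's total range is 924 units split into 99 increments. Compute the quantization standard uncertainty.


resolution = range / divisions
resolution = 924 / 99 = 9.3333333
u_res = resolution / (2*sqrt(3))
u_res = 9.3333333 / 3.4641016
u_res = 2.6943

2.6943


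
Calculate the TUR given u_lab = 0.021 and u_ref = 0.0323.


TUR = u_lab / u_ref
= 0.021 / 0.0323
= 0.6502

0.6502


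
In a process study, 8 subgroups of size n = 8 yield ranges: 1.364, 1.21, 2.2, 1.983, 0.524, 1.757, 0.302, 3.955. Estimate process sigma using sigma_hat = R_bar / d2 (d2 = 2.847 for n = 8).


R_bar = (1.364 + 1.21 + 2.2 + 1.983 + 0.524 + 1.757 + 0.302 + 3.955) / 8
R_bar = 13.295 / 8 = 1.661875
sigma_hat = R_bar / d2 = 1.661875 / 2.847 = 0.5837

0.5837


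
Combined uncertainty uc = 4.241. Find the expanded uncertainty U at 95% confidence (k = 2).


U = k * uc
U = 2 * 4.241
U = 8.4820

8.4820


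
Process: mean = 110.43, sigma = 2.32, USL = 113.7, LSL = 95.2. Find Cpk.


Cpu = (USL - mean) / (3*sigma) = (113.7 - 110.43) / (3*2.32) = 0.4698
Cpl = (mean - LSL) / (3*sigma) = (110.43 - 95.2) / (3*2.32) = 2.1882
Cpk = min(Cpu, Cpl) = 0.4698

0.4698


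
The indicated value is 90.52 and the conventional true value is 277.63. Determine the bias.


Systematic error = measured - true
= 90.52 - 277.63
= -187.1100

-187.1100


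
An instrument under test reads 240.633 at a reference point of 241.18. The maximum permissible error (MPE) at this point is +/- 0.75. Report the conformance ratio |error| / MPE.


e = indication - reference = 240.633 - 241.18 = -0.5470
|e| = 0.5470
ratio = |e| / MPE = 0.5470 / 0.75
ratio = 0.7293

0.7293


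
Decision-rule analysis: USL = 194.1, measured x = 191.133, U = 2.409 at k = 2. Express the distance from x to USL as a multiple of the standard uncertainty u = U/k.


u = U / k = 2.409 / 2 = 1.2045
margin = |USL - x| = |194.1 - 191.133| = 2.967
z = margin / u = 2.967 / 1.2045
z = 2.4633

2.4633


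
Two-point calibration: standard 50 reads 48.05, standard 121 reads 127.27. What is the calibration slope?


slope = (y2 - y1) / (x2 - x1)
= (127.27 - 48.05) / (121 - 50)
= 79.2200 / 71
= 1.1158

1.1158


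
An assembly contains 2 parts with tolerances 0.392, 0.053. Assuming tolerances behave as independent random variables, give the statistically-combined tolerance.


RSS = sqrt(0.392^2 + 0.053^2)
= sqrt(0.156473)
= 0.3956

0.3956


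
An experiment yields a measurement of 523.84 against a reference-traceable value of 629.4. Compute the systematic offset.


Systematic error = measured - true
= 523.84 - 629.4
= -105.5600

-105.5600


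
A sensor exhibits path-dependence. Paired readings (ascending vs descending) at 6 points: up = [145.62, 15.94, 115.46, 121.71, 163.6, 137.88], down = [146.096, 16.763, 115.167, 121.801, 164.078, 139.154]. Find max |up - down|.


|145.62 - 146.096| = 0.4760
|15.94 - 16.763| = 0.8230
|115.46 - 115.167| = 0.2930
|121.71 - 121.801| = 0.0910
|163.6 - 164.078| = 0.4780
|137.88 - 139.154| = 1.2740
hysteresis = max(diffs) = 1.2740

1.2740


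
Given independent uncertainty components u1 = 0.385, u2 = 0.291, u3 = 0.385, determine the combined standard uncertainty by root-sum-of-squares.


uc = sqrt(0.385^2 + 0.291^2 + 0.385^2)
uc = sqrt(0.381131)
uc = 0.6174

0.6174


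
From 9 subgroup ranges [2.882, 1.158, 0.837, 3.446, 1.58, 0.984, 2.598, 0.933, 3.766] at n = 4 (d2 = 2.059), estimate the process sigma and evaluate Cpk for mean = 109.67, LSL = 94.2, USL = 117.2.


R_bar = (2.882 + 1.158 + 0.837 + 3.446 + 1.58 + 0.984 + 2.598 + 0.933 + 3.766) / 9 = 2.0204444
sigma = R_bar / d2 = 2.0204444 / 2.059 = 0.9812746
Cp = (USL - LSL)/(6*sigma) = (117.2 - 94.2)/(6*0.9812746) = 3.9065
Cpu = (117.2 - 109.67)/(3*0.9812746) = 2.5579
Cpl = (109.67 - 94.2)/(3*0.9812746) = 5.2551
Cpk = min(Cpu, Cpl) = 2.5579

2.5579


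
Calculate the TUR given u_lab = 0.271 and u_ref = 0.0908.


TUR = u_lab / u_ref
= 0.271 / 0.0908
= 2.9846

2.9846


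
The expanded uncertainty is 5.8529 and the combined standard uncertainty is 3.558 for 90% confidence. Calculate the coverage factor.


k = U / uc
k = 5.8529 / 3.558
k = 1.645

1.645


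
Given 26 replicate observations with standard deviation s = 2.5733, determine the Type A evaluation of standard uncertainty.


u_A = s / sqrt(n)
u_A = 2.5733 / sqrt(26)
u_A = 2.5733 / 5.0990195
u_A = 0.5047

0.5047


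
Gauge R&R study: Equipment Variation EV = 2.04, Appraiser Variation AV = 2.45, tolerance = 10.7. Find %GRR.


GRR = sqrt(EV^2 + AV^2) = sqrt(2.04^2 + 2.45^2) = 3.1881186
%GRR = GRR / tol * 100 = 3.1881186 / 10.7 * 100
%GRR = 29.7955

29.7955


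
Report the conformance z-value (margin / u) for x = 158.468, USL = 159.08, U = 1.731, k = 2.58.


u = U / k = 1.731 / 2.58 = 0.67093023
margin = |USL - x| = |159.08 - 158.468| = 0.612
z = margin / u = 0.612 / 0.67093023
z = 0.9122

0.9122


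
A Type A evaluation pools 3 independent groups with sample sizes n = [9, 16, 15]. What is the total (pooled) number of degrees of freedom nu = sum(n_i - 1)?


nu = sum_i (n_i - 1)
nu = ((9 - 1) + (16 - 1) + (15 - 1))
nu = 8 + 15 + 14
nu = 37

37


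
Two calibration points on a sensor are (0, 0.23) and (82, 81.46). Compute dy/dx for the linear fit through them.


slope = (y2 - y1) / (x2 - x1)
= (81.46 - 0.23) / (82 - 0)
= 81.2300 / 82
= 0.9906

0.9906


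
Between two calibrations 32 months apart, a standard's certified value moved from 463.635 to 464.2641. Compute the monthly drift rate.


rate = (v2 - v1) / months
= (464.2641 - 463.635) / 32
= 0.6291 / 32
= 0.0197

0.0197


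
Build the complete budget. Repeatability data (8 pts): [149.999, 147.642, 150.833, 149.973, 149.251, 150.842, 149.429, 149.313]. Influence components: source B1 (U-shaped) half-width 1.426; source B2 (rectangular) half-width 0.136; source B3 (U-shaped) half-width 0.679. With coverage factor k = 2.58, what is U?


mean = (149.999 + 147.642 + 150.833 + 149.973 + 149.251 + 150.842 + 149.429 + 149.313) / 8 = 149.66025
s = sqrt(sum((x - mean)^2)/(n-1)) = 1.0281271
u_A = s / sqrt(n) = 1.0281271 / sqrt(8) = 0.36349782
u_B1 = 1.426 / sqrt(2) = 1.0083343
u_B2 = 0.136 / sqrt(3) = 0.078519637
u_B3 = 0.679 / sqrt(2) = 0.4801255
uc = sqrt(0.36349782^2 + 1.0083343^2 + 0.078519637^2 + 0.4801255^2) = 1.1770958
U = k * uc = 2.58 * 1.1770958
U = 3.0369

3.0369


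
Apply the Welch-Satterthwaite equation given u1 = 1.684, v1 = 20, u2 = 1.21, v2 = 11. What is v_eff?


uc = sqrt(u1^2 + u2^2) = sqrt(1.684^2 + 1.21^2) = 2.0736335
v_eff = uc^4 / (u1^4/v1 + u2^4/v2)
= 2.0736335^4 / (1.684^4/20 + 1.21^4/11)
= 18.489621 / 0.59697567
v_eff = 30.9722

30.9722


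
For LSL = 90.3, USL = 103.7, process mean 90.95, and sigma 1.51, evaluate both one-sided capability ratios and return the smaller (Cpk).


Cpu = (USL - mean) / (3*sigma) = (103.7 - 90.95) / (3*1.51) = 2.8146
Cpl = (mean - LSL) / (3*sigma) = (90.95 - 90.3) / (3*1.51) = 0.1435
Cpk = min(Cpu, Cpl) = 0.1435

0.1435


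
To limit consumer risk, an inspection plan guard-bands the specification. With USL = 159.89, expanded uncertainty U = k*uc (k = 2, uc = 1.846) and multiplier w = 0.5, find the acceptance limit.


U = k * uc = 2 * 1.846 = 3.692
guard band g = w * U = 0.5 * 3.692 = 1.846
AL = USL - g = 159.89 - 1.846
AL = 158.0440

158.0440


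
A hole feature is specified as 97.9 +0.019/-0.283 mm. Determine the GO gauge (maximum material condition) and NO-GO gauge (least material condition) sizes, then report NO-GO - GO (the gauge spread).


GO = nominal - lower_tol (smallest hole = maximum material condition)
GO = 97.9 - 0.283 = 97.617
NO-GO = nominal + upper_tol (largest hole = least material condition)
NO-GO = 97.9 + 0.019 = 97.919
spread = NO-GO - GO = 97.919 - 97.617 = 0.3020

0.3020


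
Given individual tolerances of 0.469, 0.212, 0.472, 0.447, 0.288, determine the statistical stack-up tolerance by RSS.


RSS = sqrt(0.469^2 + 0.212^2 + 0.472^2 + 0.447^2 + 0.288^2)
= sqrt(0.770442)
= 0.8777

0.8777


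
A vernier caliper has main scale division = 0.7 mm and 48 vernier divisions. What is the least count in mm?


LC = MSD / n_div
= 0.7 / 48
= 0.0146

0.0146


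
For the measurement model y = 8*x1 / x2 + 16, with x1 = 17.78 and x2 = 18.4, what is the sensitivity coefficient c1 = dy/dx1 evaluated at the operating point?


y = 8*x1 / x2 + 16
dy/dx1 = 8/x2
Evaluate at x2 = 18.4: c1 = 8 / 18.4
c1 = 0.4348

0.4348


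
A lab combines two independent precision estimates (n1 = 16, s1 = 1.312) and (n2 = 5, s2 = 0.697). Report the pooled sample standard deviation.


s_p = sqrt(((n1-1)*s1^2 + (n2-1)*s2^2) / (n1+n2-2))
numerator = (16-1)*1.312^2 + (5-1)*0.697^2 = 25.82016 + 1.943236 = 27.763396
denominator = 16 + 5 - 2 = 19
s_p^2 = 27.763396 / 19 = 1.4612314
s_p = sqrt(1.4612314) = 1.2088

1.2088


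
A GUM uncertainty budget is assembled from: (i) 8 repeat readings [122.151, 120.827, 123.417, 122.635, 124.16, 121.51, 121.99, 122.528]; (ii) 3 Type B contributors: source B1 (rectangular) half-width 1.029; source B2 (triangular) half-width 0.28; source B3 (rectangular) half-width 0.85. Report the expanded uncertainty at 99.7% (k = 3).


mean = (122.151 + 120.827 + 123.417 + 122.635 + 124.16 + 121.51 + 121.99 + 122.528) / 8 = 122.40225
s = sqrt(sum((x - mean)^2)/(n-1)) = 1.048808
u_A = s / sqrt(n) = 1.048808 / sqrt(8) = 0.37080962
u_B1 = 1.029 / sqrt(3) = 0.59409343
u_B2 = 0.28 / sqrt(6) = 0.11430952
u_B3 = 0.85 / sqrt(3) = 0.49074773
uc = sqrt(0.37080962^2 + 0.59409343^2 + 0.11430952^2 + 0.49074773^2) = 0.86275534
U = k * uc = 3 * 0.86275534
U = 2.5883

2.5883


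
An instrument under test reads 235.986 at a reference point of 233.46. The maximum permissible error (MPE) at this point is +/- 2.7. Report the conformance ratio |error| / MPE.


e = indication - reference = 235.986 - 233.46 = 2.5260
|e| = 2.5260
ratio = |e| / MPE = 2.5260 / 2.7
ratio = 0.9356

0.9356


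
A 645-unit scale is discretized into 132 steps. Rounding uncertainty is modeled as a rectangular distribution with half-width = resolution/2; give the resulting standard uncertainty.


resolution = range / divisions
resolution = 645 / 132 = 4.8863636
u_res = resolution / (2*sqrt(3))
u_res = 4.8863636 / 3.4641016
u_res = 1.4106

1.4106


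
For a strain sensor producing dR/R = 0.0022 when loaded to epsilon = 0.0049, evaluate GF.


GF = (dR/R) / epsilon
= 0.0022 / 0.0049
= 0.4490

0.4490


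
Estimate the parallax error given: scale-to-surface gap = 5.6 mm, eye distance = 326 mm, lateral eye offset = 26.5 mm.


error = h * offset / d
= 5.6 * 26.5 / 326
= 0.4552

0.4552


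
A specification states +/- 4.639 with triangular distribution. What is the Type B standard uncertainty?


u_B = half_width / sqrt(6)
u_B = 4.639 / 2.4494897
u_B = 1.8939

1.8939


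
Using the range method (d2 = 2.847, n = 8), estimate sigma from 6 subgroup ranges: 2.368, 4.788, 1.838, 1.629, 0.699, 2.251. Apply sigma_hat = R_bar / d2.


R_bar = (2.368 + 4.788 + 1.838 + 1.629 + 0.699 + 2.251) / 6
R_bar = 13.573 / 6 = 2.2621667
sigma_hat = R_bar / d2 = 2.2621667 / 2.847 = 0.7946

0.7946


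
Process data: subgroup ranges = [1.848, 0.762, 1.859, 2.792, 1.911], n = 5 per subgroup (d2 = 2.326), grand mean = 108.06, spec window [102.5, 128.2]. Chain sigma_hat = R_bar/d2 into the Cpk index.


R_bar = (1.848 + 0.762 + 1.859 + 2.792 + 1.911) / 5 = 1.8344
sigma = R_bar / d2 = 1.8344 / 2.326 = 0.78865004
Cp = (USL - LSL)/(6*sigma) = (128.2 - 102.5)/(6*0.78865004) = 5.4312
Cpu = (128.2 - 108.06)/(3*0.78865004) = 8.5124
Cpl = (108.06 - 102.5)/(3*0.78865004) = 2.3500
Cpk = min(Cpu, Cpl) = 2.3500

2.3500


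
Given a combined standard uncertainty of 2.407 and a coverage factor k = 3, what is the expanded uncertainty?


U = k * uc
U = 3 * 2.407
U = 7.2210

7.2210


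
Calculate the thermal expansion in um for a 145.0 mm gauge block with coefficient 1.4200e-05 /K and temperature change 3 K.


dL = L * alpha * dT
= 145.0 * 1.4200e-05 * 3
= 0.0061770 mm
dL_um = 0.0061770 * 1000 = 6.1770 um

6.1770


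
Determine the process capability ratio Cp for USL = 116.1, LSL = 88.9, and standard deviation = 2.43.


Cp = (USL - LSL) / (6 * sigma)
= (116.1 - 88.9) / (6 * 2.43)
= 27.2000 / 14.5800
= 1.8656

1.8656


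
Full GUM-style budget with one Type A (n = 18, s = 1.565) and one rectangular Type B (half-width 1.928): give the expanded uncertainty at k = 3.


u_A = s / sqrt(n) = 1.565 / sqrt(18) = 0.36887404
u_B = half_width / sqrt(3) = 1.928 / sqrt(3) = 1.1131313
uc = sqrt(u_A^2 + u_B^2) = sqrt(0.36887404^2 + 1.1131313^2) = 1.1726591
U = k * uc = 3 * 1.1726591
U = 3.5180

3.5180


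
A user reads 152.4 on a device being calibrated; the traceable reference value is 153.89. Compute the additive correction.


Correction = standard - reading
= 153.89 - 152.4
= 1.4900

1.4900


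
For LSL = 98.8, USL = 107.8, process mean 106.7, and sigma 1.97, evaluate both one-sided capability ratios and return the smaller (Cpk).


Cpu = (USL - mean) / (3*sigma) = (107.8 - 106.7) / (3*1.97) = 0.1861
Cpl = (mean - LSL) / (3*sigma) = (106.7 - 98.8) / (3*1.97) = 1.3367
Cpk = min(Cpu, Cpl) = 0.1861

0.1861


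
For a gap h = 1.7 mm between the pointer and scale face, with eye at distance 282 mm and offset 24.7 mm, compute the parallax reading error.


error = h * offset / d
= 1.7 * 24.7 / 282
= 0.1489

0.1489


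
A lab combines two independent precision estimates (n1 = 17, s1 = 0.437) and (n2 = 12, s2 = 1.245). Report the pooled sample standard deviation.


s_p = sqrt(((n1-1)*s1^2 + (n2-1)*s2^2) / (n1+n2-2))
numerator = (17-1)*0.437^2 + (12-1)*1.245^2 = 3.055504 + 17.050275 = 20.105779
denominator = 17 + 12 - 2 = 27
s_p^2 = 20.105779 / 27 = 0.74465848
s_p = sqrt(0.74465848) = 0.8629

0.8629


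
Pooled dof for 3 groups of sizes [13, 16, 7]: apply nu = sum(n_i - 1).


nu = sum_i (n_i - 1)
nu = ((13 - 1) + (16 - 1) + (7 - 1))
nu = 12 + 15 + 6
nu = 33

33


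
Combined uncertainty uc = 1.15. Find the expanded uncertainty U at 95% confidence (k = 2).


U = k * uc
U = 2 * 1.15
U = 2.3000

2.3000


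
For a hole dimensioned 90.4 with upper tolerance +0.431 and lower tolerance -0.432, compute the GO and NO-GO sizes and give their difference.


GO = nominal - lower_tol (smallest hole = maximum material condition)
GO = 90.4 - 0.432 = 89.968
NO-GO = nominal + upper_tol (largest hole = least material condition)
NO-GO = 90.4 + 0.431 = 90.831
spread = NO-GO - GO = 90.831 - 89.968 = 0.8630

0.8630


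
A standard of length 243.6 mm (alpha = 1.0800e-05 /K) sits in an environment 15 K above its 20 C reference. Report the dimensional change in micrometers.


dL = L * alpha * dT
= 243.6 * 1.0800e-05 * 15
= 0.0394632 mm
dL_um = 0.0394632 * 1000 = 39.4632 um

39.4632


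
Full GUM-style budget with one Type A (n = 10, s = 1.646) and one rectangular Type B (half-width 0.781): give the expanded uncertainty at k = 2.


u_A = s / sqrt(n) = 1.646 / sqrt(10) = 0.5205109
u_B = half_width / sqrt(3) = 0.781 / sqrt(3) = 0.45091056
uc = sqrt(u_A^2 + u_B^2) = sqrt(0.5205109^2 + 0.45091056^2) = 0.68865952
U = k * uc = 2 * 0.68865952
U = 1.3773

1.3773


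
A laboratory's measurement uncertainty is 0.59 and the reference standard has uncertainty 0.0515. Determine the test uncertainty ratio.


TUR = u_lab / u_ref
= 0.59 / 0.0515
= 11.4563

11.4563


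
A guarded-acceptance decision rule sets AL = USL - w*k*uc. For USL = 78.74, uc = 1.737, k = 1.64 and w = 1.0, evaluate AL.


U = k * uc = 1.64 * 1.737 = 2.84868
guard band g = w * U = 1.0 * 2.84868 = 2.84868
AL = USL - g = 78.74 - 2.84868
AL = 75.8913

75.8913


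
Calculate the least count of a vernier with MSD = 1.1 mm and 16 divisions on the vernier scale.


LC = MSD / n_div
= 1.1 / 16
= 0.0688

0.0688


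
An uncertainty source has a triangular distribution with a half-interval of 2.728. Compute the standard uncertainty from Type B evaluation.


u_B = half_width / sqrt(6)
u_B = 2.728 / 2.4494897
u_B = 1.1137

1.1137


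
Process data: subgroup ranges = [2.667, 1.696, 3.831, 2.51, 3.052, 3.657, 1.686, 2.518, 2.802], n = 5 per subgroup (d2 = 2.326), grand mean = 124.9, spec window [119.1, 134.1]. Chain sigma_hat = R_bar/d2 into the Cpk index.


R_bar = (2.667 + 1.696 + 3.831 + 2.51 + 3.052 + 3.657 + 1.686 + 2.518 + 2.802) / 9 = 2.7132222
sigma = R_bar / d2 = 2.7132222 / 2.326 = 1.1664756
Cp = (USL - LSL)/(6*sigma) = (134.1 - 119.1)/(6*1.1664756) = 2.1432
Cpu = (134.1 - 124.9)/(3*1.1664756) = 2.6290
Cpl = (124.9 - 119.1)/(3*1.1664756) = 1.6574
Cpk = min(Cpu, Cpl) = 1.6574

1.6574


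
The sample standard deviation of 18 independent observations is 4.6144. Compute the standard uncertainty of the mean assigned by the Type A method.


u_A = s / sqrt(n)
u_A = 4.6144 / sqrt(18)
u_A = 4.6144 / 4.2426407
u_A = 1.0876

1.0876


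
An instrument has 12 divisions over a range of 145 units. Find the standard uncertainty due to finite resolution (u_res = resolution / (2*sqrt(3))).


resolution = range / divisions
resolution = 145 / 12 = 12.083333
u_res = resolution / (2*sqrt(3))
u_res = 12.083333 / 3.4641016
u_res = 3.4882

3.4882


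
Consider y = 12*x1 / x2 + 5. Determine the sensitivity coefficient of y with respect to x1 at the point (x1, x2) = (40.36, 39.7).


y = 12*x1 / x2 + 5
dy/dx1 = 12/x2
Evaluate at x2 = 39.7: c1 = 12 / 39.7
c1 = 0.3023

0.3023


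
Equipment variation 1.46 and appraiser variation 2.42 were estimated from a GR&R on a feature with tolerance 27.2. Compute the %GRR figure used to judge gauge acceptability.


GRR = sqrt(EV^2 + AV^2) = sqrt(1.46^2 + 2.42^2) = 2.826305
%GRR = GRR / tol * 100 = 2.826305 / 27.2 * 100
%GRR = 10.3908

10.3908


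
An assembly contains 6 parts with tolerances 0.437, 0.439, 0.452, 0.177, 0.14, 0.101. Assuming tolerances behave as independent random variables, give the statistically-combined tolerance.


RSS = sqrt(0.437^2 + 0.439^2 + 0.452^2 + 0.177^2 + 0.14^2 + 0.101^2)
= sqrt(0.649124)
= 0.8057

0.8057


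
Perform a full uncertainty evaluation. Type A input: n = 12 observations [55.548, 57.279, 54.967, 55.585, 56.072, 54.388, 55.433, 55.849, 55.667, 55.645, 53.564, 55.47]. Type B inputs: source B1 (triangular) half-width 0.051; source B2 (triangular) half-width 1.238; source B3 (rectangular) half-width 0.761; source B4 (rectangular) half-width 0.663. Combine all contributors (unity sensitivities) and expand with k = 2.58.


mean = (55.548 + 57.279 + 54.967 + 55.585 + 56.072 + 54.388 + 55.433 + 55.849 + 55.667 + 55.645 + 53.564 + 55.47) / 12 = 55.45558333
s = sqrt(sum((x - mean)^2)/(n-1)) = 0.90064184
u_A = s / sqrt(n) = 0.90064184 / sqrt(12) = 0.2599929
u_B1 = 0.051 / sqrt(6) = 0.020820663
u_B2 = 1.238 / sqrt(6) = 0.50541138
u_B3 = 0.761 / sqrt(3) = 0.43936355
u_B4 = 0.663 / sqrt(3) = 0.38278323
uc = sqrt(0.2599929^2 + 0.020820663^2 + 0.50541138^2 + 0.43936355^2 + 0.38278323^2) = 0.81426888
U = k * uc = 2.58 * 0.81426888
U = 2.1008

2.1008


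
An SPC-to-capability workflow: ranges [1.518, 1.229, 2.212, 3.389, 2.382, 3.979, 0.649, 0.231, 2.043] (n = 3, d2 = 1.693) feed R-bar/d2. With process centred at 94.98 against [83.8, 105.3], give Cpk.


R_bar = (1.518 + 1.229 + 2.212 + 3.389 + 2.382 + 3.979 + 0.649 + 0.231 + 2.043) / 9 = 1.9591111
sigma = R_bar / d2 = 1.9591111 / 1.693 = 1.1571832
Cp = (USL - LSL)/(6*sigma) = (105.3 - 83.8)/(6*1.1571832) = 3.0966
Cpu = (105.3 - 94.98)/(3*1.1571832) = 2.9727
Cpl = (94.98 - 83.8)/(3*1.1571832) = 3.2205
Cpk = min(Cpu, Cpl) = 2.9727

2.9727


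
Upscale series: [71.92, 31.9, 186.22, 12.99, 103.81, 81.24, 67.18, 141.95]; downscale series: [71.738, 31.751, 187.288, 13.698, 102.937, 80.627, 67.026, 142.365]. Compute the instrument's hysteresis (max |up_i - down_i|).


|71.92 - 71.738| = 0.1820
|31.9 - 31.751| = 0.1490
|186.22 - 187.288| = 1.0680
|12.99 - 13.698| = 0.7080
|103.81 - 102.937| = 0.8730
|81.24 - 80.627| = 0.6130
|67.18 - 67.026| = 0.1540
|141.95 - 142.365| = 0.4150
hysteresis = max(diffs) = 1.0680

1.0680


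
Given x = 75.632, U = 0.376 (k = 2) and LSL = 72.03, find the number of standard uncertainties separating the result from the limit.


u = U / k = 0.376 / 2 = 0.188
margin = |LSL - x| = |72.03 - 75.632| = 3.602
z = margin / u = 3.602 / 0.188
z = 19.1596

19.1596


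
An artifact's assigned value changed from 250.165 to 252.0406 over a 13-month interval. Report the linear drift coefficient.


rate = (v2 - v1) / months
= (252.0406 - 250.165) / 13
= 1.8756 / 13
= 0.1443

0.1443


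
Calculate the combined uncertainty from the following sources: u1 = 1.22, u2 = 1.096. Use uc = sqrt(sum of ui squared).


uc = sqrt(1.22^2 + 1.096^2)
uc = sqrt(2.689616)
uc = 1.6400

1.6400


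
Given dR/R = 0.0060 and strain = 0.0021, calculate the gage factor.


GF = (dR/R) / epsilon
= 0.0060 / 0.0021
= 2.8571

2.8571


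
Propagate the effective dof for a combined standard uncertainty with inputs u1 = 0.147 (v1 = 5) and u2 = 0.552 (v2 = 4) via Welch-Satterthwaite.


uc = sqrt(u1^2 + u2^2) = sqrt(0.147^2 + 0.552^2) = 0.57123813
v_eff = uc^4 / (u1^4/v1 + u2^4/v2)
= 0.57123813^4 / (0.147^4/5 + 0.552^4/4)
= 0.10648017 / 0.023304522
v_eff = 4.5691

4.5691


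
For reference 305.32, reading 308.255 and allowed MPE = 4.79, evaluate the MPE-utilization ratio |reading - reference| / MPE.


e = indication - reference = 308.255 - 305.32 = 2.9350
|e| = 2.9350
ratio = |e| / MPE = 2.9350 / 4.79
ratio = 0.6127

0.6127


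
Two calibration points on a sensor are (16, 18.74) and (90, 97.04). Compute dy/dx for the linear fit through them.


slope = (y2 - y1) / (x2 - x1)
= (97.04 - 18.74) / (90 - 16)
= 78.3000 / 74
= 1.0581

1.0581


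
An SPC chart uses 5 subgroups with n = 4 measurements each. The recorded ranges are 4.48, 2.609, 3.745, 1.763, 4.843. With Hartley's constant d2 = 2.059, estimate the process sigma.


R_bar = (4.48 + 2.609 + 3.745 + 1.763 + 4.843) / 5
R_bar = 17.44 / 5 = 3.488
sigma_hat = R_bar / d2 = 3.488 / 2.059 = 1.6940

1.6940


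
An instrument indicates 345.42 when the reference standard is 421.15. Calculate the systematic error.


Systematic error = measured - true
= 345.42 - 421.15
= -75.7300

-75.7300


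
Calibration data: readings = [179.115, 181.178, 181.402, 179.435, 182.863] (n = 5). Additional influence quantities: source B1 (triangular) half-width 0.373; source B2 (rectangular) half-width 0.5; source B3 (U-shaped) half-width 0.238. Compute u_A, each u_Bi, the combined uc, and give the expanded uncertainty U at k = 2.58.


mean = (179.115 + 181.178 + 181.402 + 179.435 + 182.863) / 5 = 180.7986
s = sqrt(sum((x - mean)^2)/(n-1)) = 1.5381561
u_A = s / sqrt(n) = 1.5381561 / sqrt(5) = 0.68788432
u_B1 = 0.373 / sqrt(6) = 0.15227661
u_B2 = 0.5 / sqrt(3) = 0.28867513
u_B3 = 0.238 / sqrt(2) = 0.16829141
uc = sqrt(0.68788432^2 + 0.15227661^2 + 0.28867513^2 + 0.16829141^2) = 0.77976172
U = k * uc = 2.58 * 0.77976172
U = 2.0118

2.0118


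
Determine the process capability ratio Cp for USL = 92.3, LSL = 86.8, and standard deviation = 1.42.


Cp = (USL - LSL) / (6 * sigma)
= (92.3 - 86.8) / (6 * 1.42)
= 5.5000 / 8.5200
= 0.6455

0.6455


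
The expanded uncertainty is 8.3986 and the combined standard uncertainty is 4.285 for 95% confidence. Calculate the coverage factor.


k = U / uc
k = 8.3986 / 4.285
k = 1.96

1.96


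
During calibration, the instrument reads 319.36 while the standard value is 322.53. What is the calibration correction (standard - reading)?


Correction = standard - reading
= 322.53 - 319.36
= 3.1700

3.1700


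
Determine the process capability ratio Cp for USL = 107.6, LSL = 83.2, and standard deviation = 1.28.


Cp = (USL - LSL) / (6 * sigma)
= (107.6 - 83.2) / (6 * 1.28)
= 24.4000 / 7.6800
= 3.1771

3.1771


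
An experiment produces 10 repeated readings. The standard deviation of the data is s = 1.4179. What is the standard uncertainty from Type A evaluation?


u_A = s / sqrt(n)
u_A = 1.4179 / sqrt(10)
u_A = 1.4179 / 3.1622777
u_A = 0.4484

0.4484


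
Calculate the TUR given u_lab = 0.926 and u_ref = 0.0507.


TUR = u_lab / u_ref
= 0.926 / 0.0507
= 18.2643

18.2643


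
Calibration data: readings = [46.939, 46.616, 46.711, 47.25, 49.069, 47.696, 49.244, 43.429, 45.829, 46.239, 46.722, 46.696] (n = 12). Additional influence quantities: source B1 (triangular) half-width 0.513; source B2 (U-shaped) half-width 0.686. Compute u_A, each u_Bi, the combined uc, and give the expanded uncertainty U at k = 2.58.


mean = (46.939 + 46.616 + 46.711 + 47.25 + 49.069 + 47.696 + 49.244 + 43.429 + 45.829 + 46.239 + 46.722 + 46.696) / 12 = 46.87
s = sqrt(sum((x - mean)^2)/(n-1)) = 1.5005215
u_A = s / sqrt(n) = 1.5005215 / sqrt(12) = 0.43316325
u_B1 = 0.513 / sqrt(6) = 0.20943137
u_B2 = 0.686 / sqrt(2) = 0.48507525
uc = sqrt(0.43316325^2 + 0.20943137^2 + 0.48507525^2) = 0.68322024
U = k * uc = 2.58 * 0.68322024
U = 1.7627

1.7627


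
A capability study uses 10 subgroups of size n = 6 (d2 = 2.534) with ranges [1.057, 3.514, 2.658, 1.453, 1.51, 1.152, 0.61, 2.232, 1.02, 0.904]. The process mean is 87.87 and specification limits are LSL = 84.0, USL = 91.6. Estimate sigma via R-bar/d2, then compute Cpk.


R_bar = (1.057 + 3.514 + 2.658 + 1.453 + 1.51 + 1.152 + 0.61 + 2.232 + 1.02 + 0.904) / 10 = 1.611
sigma = R_bar / d2 = 1.611 / 2.534 = 0.63575375
Cp = (USL - LSL)/(6*sigma) = (91.6 - 84.0)/(6*0.63575375) = 1.9924
Cpu = (91.6 - 87.87)/(3*0.63575375) = 1.9557
Cpl = (87.87 - 84.0)/(3*0.63575375) = 2.0291
Cpk = min(Cpu, Cpl) = 1.9557

1.9557


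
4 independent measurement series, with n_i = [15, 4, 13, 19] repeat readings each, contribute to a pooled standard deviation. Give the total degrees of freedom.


nu = sum_i (n_i - 1)
nu = ((15 - 1) + (4 - 1) + (13 - 1) + (19 - 1))
nu = 14 + 3 + 12 + 18
nu = 47

47


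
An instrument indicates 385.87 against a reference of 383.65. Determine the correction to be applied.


Correction = standard - reading
= 383.65 - 385.87
= -2.2200

-2.2200


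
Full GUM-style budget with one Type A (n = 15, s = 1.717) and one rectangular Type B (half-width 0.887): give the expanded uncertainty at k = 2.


u_A = s / sqrt(n) = 1.717 / sqrt(15) = 0.44332749
u_B = half_width / sqrt(3) = 0.887 / sqrt(3) = 0.51210969
uc = sqrt(u_A^2 + u_B^2) = sqrt(0.44332749^2 + 0.51210969^2) = 0.67734452
U = k * uc = 2 * 0.67734452
U = 1.3547

1.3547


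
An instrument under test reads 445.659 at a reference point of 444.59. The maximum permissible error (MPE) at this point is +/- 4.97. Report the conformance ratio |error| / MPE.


e = indication - reference = 445.659 - 444.59 = 1.0690
|e| = 1.0690
ratio = |e| / MPE = 1.0690 / 4.97
ratio = 0.2151

0.2151


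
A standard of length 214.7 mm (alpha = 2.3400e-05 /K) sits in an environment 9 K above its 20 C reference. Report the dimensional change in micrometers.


dL = L * alpha * dT
= 214.7 * 2.3400e-05 * 9
= 0.0452158 mm
dL_um = 0.0452158 * 1000 = 45.2158 um

45.2158
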